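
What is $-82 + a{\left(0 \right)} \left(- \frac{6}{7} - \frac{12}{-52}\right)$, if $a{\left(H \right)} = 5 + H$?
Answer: $- \frac{7747}{91} \approx -85.132$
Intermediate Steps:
$-82 + a{\left(0 \right)} \left(- \frac{6}{7} - \frac{12}{-52}\right) = -82 + \left(5 + 0\right) \left(- \frac{6}{7} - \frac{12}{-52}\right) = -82 + 5 \left(\left(-6\right) \frac{1}{7} - - \frac{3}{13}\right) = -82 + 5 \left(- \frac{6}{7} + \frac{3}{13}\right) = -82 + 5 \left(- \frac{57}{91}\right) = -82 - \frac{285}{91} = - \frac{7747}{91}$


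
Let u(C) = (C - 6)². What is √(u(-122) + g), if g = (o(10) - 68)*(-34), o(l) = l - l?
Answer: 2*√4674 ≈ 136.73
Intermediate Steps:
o(l) = 0
u(C) = (-6 + C)²
g = 2312 (g = (0 - 68)*(-34) = -68*(-34) = 2312)
√(u(-122) + g) = √((-6 - 122)² + 2312) = √((-128)² + 2312) = √(16384 + 2312) = √18696 = 2*√4674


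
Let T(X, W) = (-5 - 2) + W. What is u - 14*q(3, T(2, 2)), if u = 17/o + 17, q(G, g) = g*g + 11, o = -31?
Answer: -15114/31 ≈ -487.55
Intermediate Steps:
T(X, W) = -7 + W
q(G, g) = 11 + g² (q(G, g) = g² + 11 = 11 + g²)
u = 510/31 (u = 17/(-31) + 17 = -1/31*17 + 17 = -17/31 + 17 = 510/31 ≈ 16.452)
u - 14*q(3, T(2, 2)) = 510/31 - 14*(11 + (-7 + 2)²) = 510/31 - 14*(11 + (-5)²) = 510/31 - 14*(11 + 25) = 510/31 - 14*36 = 510/31 - 504 = -15114/31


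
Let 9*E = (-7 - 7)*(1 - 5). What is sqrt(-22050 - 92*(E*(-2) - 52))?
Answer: I*sqrt(145090)/3 ≈ 126.97*I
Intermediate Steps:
E = 56/9 (E = ((-7 - 7)*(1 - 5))/9 = (-14*(-4))/9 = (1/9)*56 = 56/9 ≈ 6.2222)
sqrt(-22050 - 92*(E*(-2) - 52)) = sqrt(-22050 - 92*((56/9)*(-2) - 52)) = sqrt(-22050 - 92*(-112/9 - 52)) = sqrt(-22050 - 92*(-580/9)) = sqrt(-22050 + 53360/9) = sqrt(-145090/9) = I*sqrt(145090)/3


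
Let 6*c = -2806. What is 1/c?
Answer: -3/1403 ≈ -0.0021383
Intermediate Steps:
c = -1403/3 (c = (1/6)*(-2806) = -1403/3 ≈ -467.67)
1/c = 1/(-1403/3) = -3/1403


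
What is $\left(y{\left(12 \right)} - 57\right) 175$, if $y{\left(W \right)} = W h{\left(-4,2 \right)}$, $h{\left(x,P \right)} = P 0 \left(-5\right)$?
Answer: $-9975$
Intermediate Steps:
$h{\left(x,P \right)} = 0$ ($h{\left(x,P \right)} = 0 \left(-5\right) = 0$)
$y{\left(W \right)} = 0$ ($y{\left(W \right)} = W 0 = 0$)
$\left(y{\left(12 \right)} - 57\right) 175 = \left(0 - 57\right) 175 = \left(-57\right) 175 = -9975$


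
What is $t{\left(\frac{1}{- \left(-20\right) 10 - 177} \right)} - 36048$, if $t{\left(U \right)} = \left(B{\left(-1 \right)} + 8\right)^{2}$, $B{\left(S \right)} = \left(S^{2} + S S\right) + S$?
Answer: $-35967$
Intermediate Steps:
$B{\left(S \right)} = S + 2 S^{2}$ ($B{\left(S \right)} = \left(S^{2} + S^{2}\right) + S = 2 S^{2} + S = S + 2 S^{2}$)
$t{\left(U \right)} = 81$ ($t{\left(U \right)} = \left(- (1 + 2 \left(-1\right)) + 8\right)^{2} = \left(- (1 - 2) + 8\right)^{2} = \left(\left(-1\right) \left(-1\right) + 8\right)^{2} = \left(1 + 8\right)^{2} = 9^{2} = 81$)
$t{\left(\frac{1}{- \left(-20\right) 10 - 177} \right)} - 36048 = 81 - 36048 = -35967$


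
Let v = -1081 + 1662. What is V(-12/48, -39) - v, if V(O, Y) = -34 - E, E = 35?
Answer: -650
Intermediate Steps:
v = 581
V(O, Y) = -69 (V(O, Y) = -34 - 1*35 = -34 - 35 = -69)
V(-12/48, -39) - v = -69 - 1*581 = -69 - 581 = -650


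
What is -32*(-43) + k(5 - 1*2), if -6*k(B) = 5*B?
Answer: 2747/2 ≈ 1373.5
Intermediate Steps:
k(B) = -5*B/6
-32*(-43) + k(5 - 1*2) = -32*(-43) - 5*(5 - 1*2)/6 = 1376 - 5*(5 - 2)/6 = 1376 - ⅚*3 = 1376 - 5/2 = 2747/2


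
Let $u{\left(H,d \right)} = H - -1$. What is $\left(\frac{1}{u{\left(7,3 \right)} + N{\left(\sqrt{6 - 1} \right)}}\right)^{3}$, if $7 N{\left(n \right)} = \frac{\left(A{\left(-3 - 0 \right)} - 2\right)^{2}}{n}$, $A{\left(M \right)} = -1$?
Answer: $\frac{7646224600}{3795685966799} - \frac{727312635 \sqrt{5}}{3795685966799} \approx 0.001586$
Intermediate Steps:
$u{\left(H,d \right)} = 1 + H$ ($u{\left(H,d \right)} = H + 1 = 1 + H$)
$N{\left(n \right)} = \frac{9}{7 n}$ ($N{\left(n \right)} = \frac{\left(-1 - 2\right)^{2} \frac{1}{n}}{7} = \frac{\left(-3\right)^{2} \frac{1}{n}}{7} = \frac{9 \frac{1}{n}}{7} = \frac{9}{7 n}$)
$\left(\frac{1}{u{\left(7,3 \right)} + N{\left(\sqrt{6 - 1} \right)}}\right)^{3} = \left(\frac{1}{\left(1 + 7\right) + \frac{9}{7 \sqrt{6 - 1}}}\right)^{3} = \left(\frac{1}{8 + \frac{9}{7 \sqrt{5}}}\right)^{3} = \left(\frac{1}{8 + \frac{9 \frac{\sqrt{5}}{5}}{7}}\right)^{3} = \left(\frac{1}{8 + \frac{9 \sqrt{5}}{35}}\right)^{3} = \frac{1}{\left(8 + \frac{9 \sqrt{5}}{35}\right)^{3}}$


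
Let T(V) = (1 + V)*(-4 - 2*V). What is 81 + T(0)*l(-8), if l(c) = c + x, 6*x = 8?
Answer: 323/3 ≈ 107.67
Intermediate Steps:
x = 4/3 (x = (⅙)*8 = 4/3 ≈ 1.3333)
l(c) = 4/3 + c (l(c) = c + 4/3 = 4/3 + c)
81 + T(0)*l(-8) = 81 + (-4 - 6*0 - 2*0²)*(4/3 - 8) = 81 + (-4 + 0 - 2*0)*(-20/3) = 81 + (-4 + 0 + 0)*(-20/3) = 81 - 4*(-20/3) = 81 + 80/3 = 323/3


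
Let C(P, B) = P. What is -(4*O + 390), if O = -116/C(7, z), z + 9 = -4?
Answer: -2266/7 ≈ -323.71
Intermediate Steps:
z = -13 (z = -9 - 4 = -13)
O = -116/7 ≈ -16.571
-(4*O + 390) = -(4*(-116/7) + 390) = -(-464/7 + 390) = -1*2266/7 = -2266/7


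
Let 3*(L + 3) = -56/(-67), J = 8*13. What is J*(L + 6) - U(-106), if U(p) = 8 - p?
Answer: 45622/201 ≈ 226.98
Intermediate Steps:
J = 104
L = -547/201 (L = -3 + (-56/(-67))/3 = -3 + (-56*(-1/67))/3 = -3 + (1/3)*(56/67) = -3 + 56/201 = -547/201 ≈ -2.7214)
J*(L + 6) - U(-106) = 104*(-547/201 + 6) - (8 - 1*(-106)) = 104*(659/201) - (8 + 106) = 68536/201 - 1*114 = 68536/201 - 114 = 45622/201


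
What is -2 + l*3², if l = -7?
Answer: -65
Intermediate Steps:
-2 + l*3² = -2 - 7*3² = -2 - 7*9 = -2 - 63 = -65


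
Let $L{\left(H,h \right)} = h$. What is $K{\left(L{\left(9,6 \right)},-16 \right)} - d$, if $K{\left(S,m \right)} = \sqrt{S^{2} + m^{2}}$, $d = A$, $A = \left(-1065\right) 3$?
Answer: $3195 + 2 \sqrt{73} \approx 3212.1$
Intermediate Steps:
$A = -3195$
$d = -3195$
$K{\left(L{\left(9,6 \right)},-16 \right)} - d = \sqrt{6^{2} + \left(-16\right)^{2}} - -3195 = \sqrt{36 + 256} + 3195 = \sqrt{292} + 3195 = 2 \sqrt{73} + 3195 = 3195 + 2 \sqrt{73}$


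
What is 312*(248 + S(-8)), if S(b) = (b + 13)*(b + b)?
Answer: 52416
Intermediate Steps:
S(b) = 2*b*(13 + b) (S(b) = (13 + b)*(2*b) = 2*b*(13 + b))
312*(248 + S(-8)) = 312*(248 + 2*(-8)*(13 - 8)) = 312*(248 + 2*(-8)*5) = 312*(248 - 80) = 312*168 = 52416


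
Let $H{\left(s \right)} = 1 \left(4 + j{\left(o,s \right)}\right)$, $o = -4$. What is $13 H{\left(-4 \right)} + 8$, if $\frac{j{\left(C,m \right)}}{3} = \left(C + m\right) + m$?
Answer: $-408$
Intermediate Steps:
$j{\left(C,m \right)} = 3 C + 6 m$ ($j{\left(C,m \right)} = 3 \left(\left(C + m\right) + m\right) = 3 \left(C + 2 m\right) = 3 C + 6 m$)
$H{\left(s \right)} = -8 + 6 s$ ($H{\left(s \right)} = 1 \left(4 + \left(3 \left(-4\right) + 6 s\right)\right) = 1 \left(4 + \left(-12 + 6 s\right)\right) = 1 \left(-8 + 6 s\right) = -8 + 6 s$)
$13 H{\left(-4 \right)} + 8 = 13 \left(-8 + 6 \left(-4\right)\right) + 8 = 13 \left(-8 - 24\right) + 8 = 13 \left(-32\right) + 8 = -416 + 8 = -408$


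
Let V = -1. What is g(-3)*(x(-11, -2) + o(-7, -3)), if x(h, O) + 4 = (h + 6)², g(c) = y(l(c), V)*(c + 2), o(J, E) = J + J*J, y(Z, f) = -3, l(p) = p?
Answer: 189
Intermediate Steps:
o(J, E) = J + J²
g(c) = -6 - 3*c (g(c) = -3*(c + 2) = -3*(2 + c) = -6 - 3*c)
x(h, O) = -4 + (6 + h)² (x(h, O) = -4 + (h + 6)² = -4 + (6 + h)²)
g(-3)*(x(-11, -2) + o(-7, -3)) = (-6 - 3*(-3))*((-4 + (6 - 11)²) - 7*(1 - 7)) = (-6 + 9)*((-4 + (-5)²) - 7*(-6)) = 3*((-4 + 25) + 42) = 3*(21 + 42) = 3*63 = 189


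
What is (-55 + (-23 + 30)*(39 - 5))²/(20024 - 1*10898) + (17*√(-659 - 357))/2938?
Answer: 3721/1014 + 17*I*√254/1469 ≈ 3.6696 + 0.18444*I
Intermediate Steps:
(-55 + (-23 + 30)*(39 - 5))²/(20024 - 1*10898) + (17*√(-659 - 357))/2938 = (-55 + 7*34)²/(20024 - 10898) + (17*√(-1016))*(1/2938) = (-55 + 238)²/9126 + (17*(2*I*√254))*(1/2938) = 183²*(1/9126) + (34*I*√254)*(1/2938) = 33489*(1/9126) + 17*I*√254/1469 = 3721/1014 + 17*I*√254/1469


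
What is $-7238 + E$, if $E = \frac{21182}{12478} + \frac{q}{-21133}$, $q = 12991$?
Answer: $- \frac{56128161856}{7755811} \approx -7236.9$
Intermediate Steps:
$E = \frac{8398162}{7755811}$ ($E = \frac{21182}{12478} + \frac{12991}{-21133} = 21182 \cdot \frac{1}{12478} + 12991 \left(- \frac{1}{21133}\right) = \frac{623}{367} - \frac{12991}{21133} = \frac{8398162}{7755811} \approx 1.0828$)
$-7238 + E = -7238 + \frac{8398162}{7755811} = - \frac{56128161856}{7755811}$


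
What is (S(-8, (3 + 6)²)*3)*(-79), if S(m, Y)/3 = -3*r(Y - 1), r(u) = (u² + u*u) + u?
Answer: 27473040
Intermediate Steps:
r(u) = u + 2*u² (r(u) = (u² + u²) + u = 2*u² + u = u + 2*u²)
S(m, Y) = -9*(-1 + Y)*(-1 + 2*Y) (S(m, Y) = 3*(-3*(Y - 1)*(1 + 2*(Y - 1))) = 3*(-3*(-1 + Y)*(1 + 2*(-1 + Y))) = 3*(-3*(-1 + Y)*(1 + (-2 + 2*Y))) = 3*(-3*(-1 + Y)*(-1 + 2*Y)) = -9*(-1 + Y)*(-1 + 2*Y))
(S(-8, (3 + 6)²)*3)*(-79) = ((-9 - 18*(3 + 6)⁴ + 27*(3 + 6)²)*3)*(-79) = ((-9 - 18*(9²)² + 27*9²)*3)*(-79) = ((-9 - 18*81² + 27*81)*3)*(-79) = ((-9 - 18*6561 + 2187)*3)*(-79) = ((-9 - 118098 + 2187)*3)*(-79) = -115920*3*(-79) = -347760*(-79) = 27473040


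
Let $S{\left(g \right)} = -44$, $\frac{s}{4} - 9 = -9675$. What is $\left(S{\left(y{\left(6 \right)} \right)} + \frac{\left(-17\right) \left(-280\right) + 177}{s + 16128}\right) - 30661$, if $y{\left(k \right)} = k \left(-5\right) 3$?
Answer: $- \frac{691972817}{22536} \approx -30705.0$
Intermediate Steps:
$y{\left(k \right)} = - 15 k$ ($y{\left(k \right)} = - 5 k 3 = - 15 k$)
$s = -38664$ ($s = 36 + 4 \left(-9675\right) = 36 - 38700 = -38664$)
$\left(S{\left(y{\left(6 \right)} \right)} + \frac{\left(-17\right) \left(-280\right) + 177}{s + 16128}\right) - 30661 = \left(-44 + \frac{\left(-17\right) \left(-280\right) + 177}{-38664 + 16128}\right) - 30661 = \left(-44 + \frac{4760 + 177}{-22536}\right) - 30661 = \left(-44 + 4937 \left(- \frac{1}{22536}\right)\right) - 30661 = \left(-44 - \frac{4937}{22536}\right) - 30661 = - \frac{996521}{22536} - 30661 = - \frac{691972817}{22536}$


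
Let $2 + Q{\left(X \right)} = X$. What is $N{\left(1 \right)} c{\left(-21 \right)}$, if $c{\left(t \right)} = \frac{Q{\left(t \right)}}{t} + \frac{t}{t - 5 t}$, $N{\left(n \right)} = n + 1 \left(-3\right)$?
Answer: $- \frac{71}{42} \approx -1.6905$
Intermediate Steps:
$N{\left(n \right)} = -3 + n$ ($N{\left(n \right)} = n - 3 = -3 + n$)
$Q{\left(X \right)} = -2 + X$
$c{\left(t \right)} = - \frac{1}{4} + \frac{-2 + t}{t}$ ($c{\left(t \right)} = \frac{-2 + t}{t} + \frac{t}{t - 5 t} = \frac{-2 + t}{t} + \frac{t}{\left(-4\right) t} = \frac{-2 + t}{t} + t \left(- \frac{1}{4 t}\right) = \frac{-2 + t}{t} - \frac{1}{4} = - \frac{1}{4} + \frac{-2 + t}{t}$)
$N{\left(1 \right)} c{\left(-21 \right)} = \left(-3 + 1\right) \left(\frac{3}{4} - \frac{2}{-21}\right) = - 2 \left(\frac{3}{4} - - \frac{2}{21}\right) = - 2 \left(\frac{3}{4} + \frac{2}{21}\right) = \left(-2\right) \frac{71}{84} = - \frac{71}{42}$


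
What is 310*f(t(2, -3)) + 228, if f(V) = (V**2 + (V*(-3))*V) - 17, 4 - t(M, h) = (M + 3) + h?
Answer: -7522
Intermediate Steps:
t(M, h) = 1 - M - h (t(M, h) = 4 - ((M + 3) + h) = 4 - ((3 + M) + h) = 4 - (3 + M + h) = 4 + (-3 - M - h) = 1 - M - h)
f(V) = -17 - 2*V**2 (f(V) = (V**2 + (-3*V)*V) - 17 = (V**2 - 3*V**2) - 17 = -2*V**2 - 17 = -17 - 2*V**2)
310*f(t(2, -3)) + 228 = 310*(-17 - 2*(1 - 1*2 - 1*(-3))**2) + 228 = 310*(-17 - 2*(1 - 2 + 3)**2) + 228 = 310*(-17 - 2*2**2) + 228 = 310*(-17 - 2*4) + 228 = 310*(-17 - 8) + 228 = 310*(-25) + 228 = -7750 + 228 = -7522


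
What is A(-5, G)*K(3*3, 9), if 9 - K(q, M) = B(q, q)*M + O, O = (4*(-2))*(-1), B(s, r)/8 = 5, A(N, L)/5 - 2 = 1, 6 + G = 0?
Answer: -5385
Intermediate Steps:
G = -6 (G = -6 + 0 = -6)
A(N, L) = 15 (A(N, L) = 10 + 5*1 = 10 + 5 = 15)
B(s, r) = 40 (B(s, r) = 8*5 = 40)
O = 8 (O = -8*(-1) = 8)
K(q, M) = 1 - 40*M (K(q, M) = 9 - (40*M + 8) = 9 - (8 + 40*M) = 9 + (-8 - 40*M) = 1 - 40*M)
A(-5, G)*K(3*3, 9) = 15*(1 - 40*9) = 15*(1 - 360) = 15*(-359) = -5385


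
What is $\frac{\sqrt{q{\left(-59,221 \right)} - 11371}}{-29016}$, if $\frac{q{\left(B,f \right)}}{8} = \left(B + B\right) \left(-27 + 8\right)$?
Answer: $- \frac{\sqrt{6565}}{29016} \approx -0.0027924$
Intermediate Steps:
$q{\left(B,f \right)} = - 304 B$ ($q{\left(B,f \right)} = 8 \left(B + B\right) \left(-27 + 8\right) = 8 \cdot 2 B \left(-19\right) = 8 \left(- 38 B\right) = - 304 B$)
$\frac{\sqrt{q{\left(-59,221 \right)} - 11371}}{-29016} = \frac{\sqrt{\left(-304\right) \left(-59\right) - 11371}}{-29016} = \sqrt{17936 - 11371} \left(- \frac{1}{29016}\right) = \sqrt{6565} \left(- \frac{1}{29016}\right) = - \frac{\sqrt{6565}}{29016}$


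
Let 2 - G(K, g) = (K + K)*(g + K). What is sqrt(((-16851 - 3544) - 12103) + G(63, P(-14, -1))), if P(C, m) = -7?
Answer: 8*I*sqrt(618) ≈ 198.88*I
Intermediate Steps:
G(K, g) = 2 - 2*K*(K + g) (G(K, g) = 2 - (K + K)*(g + K) = 2 - 2*K*(K + g))
sqrt(((-16851 - 3544) - 12103) + G(63, P(-14, -1))) = sqrt(((-16851 - 3544) - 12103) + (2 - 2*63**2 - 2*63*(-7))) = sqrt((-20395 - 12103) + (2 - 2*3969 + 882)) = sqrt(-32498 + (2 - 7938 + 882)) = sqrt(-32498 - 7054) = sqrt(-39552) = 8*I*sqrt(618)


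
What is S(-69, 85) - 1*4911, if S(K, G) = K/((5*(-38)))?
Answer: -933021/190 ≈ -4910.6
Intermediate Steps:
S(K, G) = -K/190 (S(K, G) = K/(-190) = K*(-1/190) = -K/190)
S(-69, 85) - 1*4911 = -1/190*(-69) - 1*4911 = 69/190 - 4911 = -933021/190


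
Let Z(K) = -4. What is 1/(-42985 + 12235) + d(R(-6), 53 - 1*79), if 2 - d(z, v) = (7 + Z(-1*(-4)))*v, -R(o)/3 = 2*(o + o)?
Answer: 2459999/30750 ≈ 80.000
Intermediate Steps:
R(o) = -12*o (R(o) = -6*(o + o) = -6*2*o = -12*o)
d(z, v) = 2 - 3*v (d(z, v) = 2 - (7 - 4)*v = 2 - 3*v)
1/(-42985 + 12235) + d(R(-6), 53 - 1*79) = 1/(-42985 + 12235) + (2 - 3*(53 - 1*79)) = 1/(-30750) + (2 - 3*(53 - 79)) = -1/30750 + (2 - 3*(-26)) = -1/30750 + (2 + 78) = -1/30750 + 80 = 2459999/30750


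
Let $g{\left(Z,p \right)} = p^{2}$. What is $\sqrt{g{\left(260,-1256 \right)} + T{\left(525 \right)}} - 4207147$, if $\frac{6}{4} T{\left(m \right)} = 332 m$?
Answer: $-4207147 + 2 \sqrt{423434} \approx -4.2058 \cdot 10^{6}$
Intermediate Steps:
$T{\left(m \right)} = \frac{664 m}{3}$ ($T{\left(m \right)} = \frac{2 \cdot 332 m}{3} = \frac{664 m}{3}$)
$\sqrt{g{\left(260,-1256 \right)} + T{\left(525 \right)}} - 4207147 = \sqrt{\left(-1256\right)^{2} + \frac{664}{3} \cdot 525} - 4207147 = \sqrt{1577536 + 116200} - 4207147 = \sqrt{1693736} - 4207147 = 2 \sqrt{423434} - 4207147 = -4207147 + 2 \sqrt{423434}$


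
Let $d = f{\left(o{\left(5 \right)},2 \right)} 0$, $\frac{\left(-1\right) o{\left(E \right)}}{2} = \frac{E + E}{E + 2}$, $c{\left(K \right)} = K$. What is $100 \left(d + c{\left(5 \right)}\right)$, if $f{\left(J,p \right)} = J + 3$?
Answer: $500$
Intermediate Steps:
$o{\left(E \right)} = - \frac{4 E}{2 + E}$ ($o{\left(E \right)} = - 2 \frac{E + E}{E + 2} = - 2 \frac{2 E}{2 + E} = - \frac{4 E}{2 + E}$)
$f{\left(J,p \right)} = 3 + J$
$d = 0$ ($d = \left(3 - \frac{20}{2 + 5}\right) 0 = \left(3 - \frac{20}{7}\right) 0 = \frac{1}{7} \cdot 0 = 0$)
$100 \left(d + c{\left(5 \right)}\right) = 100 \left(0 + 5\right) = 100 \cdot 5 = 500$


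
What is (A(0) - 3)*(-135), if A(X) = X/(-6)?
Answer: 405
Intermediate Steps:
A(X) = -X/6 (A(X) = X*(-1/6) = -X/6)
(A(0) - 3)*(-135) = (-1/6*0 - 3)*(-135) = (0 - 3)*(-135) = -3*(-135) = 405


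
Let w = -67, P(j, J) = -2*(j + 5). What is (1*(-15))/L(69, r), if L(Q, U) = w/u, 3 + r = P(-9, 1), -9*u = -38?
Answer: 190/201 ≈ 0.94527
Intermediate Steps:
u = 38/9 (u = -⅑*(-38) = 38/9 ≈ 4.2222)
P(j, J) = -10 - 2*j (P(j, J) = -2*(5 + j) = -10 - 2*j)
r = 5 (r = -3 + (-10 - 2*(-9)) = -3 + (-10 + 18) = -3 + 8 = 5)
L(Q, U) = -603/38 (L(Q, U) = -67/38/9 = -67*9/38 = -603/38)
(1*(-15))/L(69, r) = (1*(-15))/(-603/38) = -15*(-38/603) = 190/201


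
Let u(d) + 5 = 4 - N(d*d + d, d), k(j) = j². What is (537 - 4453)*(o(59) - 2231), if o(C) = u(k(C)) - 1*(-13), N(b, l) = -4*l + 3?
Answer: -45825032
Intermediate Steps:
N(b, l) = 3 - 4*l
u(d) = -4 + 4*d (u(d) = -5 + (4 - (3 - 4*d)) = -5 + (4 + (-3 + 4*d)) = -5 + (1 + 4*d) = -4 + 4*d)
o(C) = 9 + 4*C² (o(C) = (-4 + 4*C²) - 1*(-13) = (-4 + 4*C²) + 13 = 9 + 4*C²)
(537 - 4453)*(o(59) - 2231) = (537 - 4453)*((9 + 4*59²) - 2231) = -3916*((9 + 4*3481) - 2231) = -3916*((9 + 13924) - 2231) = -3916*(13933 - 2231) = -3916*11702 = -45825032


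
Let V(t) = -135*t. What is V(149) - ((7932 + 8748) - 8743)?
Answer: -28052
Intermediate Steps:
V(149) - ((7932 + 8748) - 8743) = -135*149 - ((7932 + 8748) - 8743) = -20115 - (16680 - 8743) = -20115 - 1*7937 = -20115 - 7937 = -28052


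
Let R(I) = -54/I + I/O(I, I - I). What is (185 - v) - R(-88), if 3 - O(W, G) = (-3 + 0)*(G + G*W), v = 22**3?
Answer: -1377325/132 ≈ -10434.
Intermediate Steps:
v = 10648
O(W, G) = 3 + 3*G + 3*G*W (O(W, G) = 3 - (-3 + 0)*(G + G*W) = 3 - (-3)*(G + G*W) = 3 - (-3*G - 3*G*W) = 3 + (3*G + 3*G*W) = 3 + 3*G + 3*G*W)
R(I) = -54/I + I/3 (R(I) = -54/I + I/(3 + 3*(I - I) + 3*(I - I)*I) = -54/I + I/(3 + 3*0 + 3*0*I) = -54/I + I/(3 + 0 + 0) = -54/I + I/3)
(185 - v) - R(-88) = (185 - 1*10648) - (-54/(-88) + (1/3)*(-88)) = (185 - 10648) - (-54*(-1/88) - 88/3) = -10463 - (27/44 - 88/3) = -10463 - 1*(-3791/132) = -10463 + 3791/132 = -1377325/132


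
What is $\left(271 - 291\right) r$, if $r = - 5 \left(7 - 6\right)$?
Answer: $100$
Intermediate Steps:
$r = -5$ ($r = \left(-5\right) 1 = -5$)
$\left(271 - 291\right) r = \left(271 - 291\right) \left(-5\right) = \left(-20\right) \left(-5\right) = 100$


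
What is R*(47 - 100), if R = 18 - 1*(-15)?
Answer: -1749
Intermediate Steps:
R = 33 (R = 18 + 15 = 33)
R*(47 - 100) = 33*(47 - 100) = 33*(-53) = -1749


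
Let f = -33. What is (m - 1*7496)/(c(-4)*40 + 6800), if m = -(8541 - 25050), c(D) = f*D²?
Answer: -9013/14320 ≈ -0.62940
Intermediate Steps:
c(D) = -33*D²
m = 16509 (m = -1*(-16509) = 16509)
(m - 1*7496)/(c(-4)*40 + 6800) = (16509 - 1*7496)/(-33*(-4)²*40 + 6800) = (16509 - 7496)/(-33*16*40 + 6800) = 9013/(-528*40 + 6800) = 9013/(-21120 + 6800) = 9013/(-14320) = 9013*(-1/14320) = -9013/14320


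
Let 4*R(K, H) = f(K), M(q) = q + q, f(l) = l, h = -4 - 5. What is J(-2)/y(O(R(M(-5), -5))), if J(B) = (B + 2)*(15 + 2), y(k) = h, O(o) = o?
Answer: 0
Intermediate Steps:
h = -9
M(q) = 2*q
R(K, H) = K/4
y(k) = -9
J(B) = 34 + 17*B (J(B) = (2 + B)*17 = 34 + 17*B)
J(-2)/y(O(R(M(-5), -5))) = (34 + 17*(-2))/(-9) = (34 - 34)*(-⅑) = 0*(-⅑) = 0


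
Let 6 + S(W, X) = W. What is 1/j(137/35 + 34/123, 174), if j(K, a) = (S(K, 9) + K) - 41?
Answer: -4305/166253 ≈ -0.025894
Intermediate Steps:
S(W, X) = -6 + W
j(K, a) = -47 + 2*K (j(K, a) = ((-6 + K) + K) - 41 = (-6 + 2*K) - 41 = -47 + 2*K)
1/j(137/35 + 34/123, 174) = 1/(-47 + 2*(137/35 + 34/123)) = 1/(-47 + 2*(18041/4305)) = 1/(-47 + 36082/4305) = 1/(-166253/4305) = -4305/166253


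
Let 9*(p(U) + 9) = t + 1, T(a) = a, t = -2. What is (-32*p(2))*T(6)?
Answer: 5248/3 ≈ 1749.3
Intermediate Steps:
p(U) = -82/9 (p(U) = -9 + (-2 + 1)/9 = -9 + (1/9)*(-1) = -9 - 1/9 = -82/9)
(-32*p(2))*T(6) = -32*(-82/9)*6 = (2624/9)*6 = 5248/3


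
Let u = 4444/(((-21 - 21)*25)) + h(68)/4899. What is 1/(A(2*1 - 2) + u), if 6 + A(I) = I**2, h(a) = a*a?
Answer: -857325/7963276 ≈ -0.10766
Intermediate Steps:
h(a) = a**2
u = -2819326/857325 (u = 4444/(((-21 - 21)*25)) + 68**2/4899 = 4444/((-42*25)) + 4624*(1/4899) = 4444/(-1050) + 4624/4899 = 4444*(-1/1050) + 4624/4899 = -2222/525 + 4624/4899 = -2819326/857325 ≈ -3.2885)
A(I) = -6 + I**2
1/(A(2*1 - 2) + u) = 1/((-6 + (2*1 - 2)**2) - 2819326/857325) = 1/((-6 + (2 - 2)**2) - 2819326/857325) = 1/((-6 + 0**2) - 2819326/857325) = 1/((-6 + 0) - 2819326/857325) = 1/(-6 - 2819326/857325) = 1/(-7963276/857325) = -857325/7963276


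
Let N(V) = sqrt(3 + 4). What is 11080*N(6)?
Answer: 11080*sqrt(7) ≈ 29315.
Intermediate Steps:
N(V) = sqrt(7)
11080*N(6) = 11080*sqrt(7)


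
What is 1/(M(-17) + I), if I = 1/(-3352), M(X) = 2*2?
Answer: 3352/13407 ≈ 0.25002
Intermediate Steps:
M(X) = 4
I = -1/3352 ≈ -0.00029833
1/(M(-17) + I) = 1/(4 - 1/3352) = 1/(13407/3352) = 3352/13407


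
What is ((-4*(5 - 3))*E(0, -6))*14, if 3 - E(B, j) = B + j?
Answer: -1008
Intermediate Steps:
E(B, j) = 3 - B - j (E(B, j) = 3 - (B + j) = 3 + (-B - j) = 3 - B - j)
((-4*(5 - 3))*E(0, -6))*14 = ((-4*(5 - 3))*(3 - 1*0 - 1*(-6)))*14 = ((-4*2)*(3 + 0 + 6))*14 = -8*9*14 = -72*14 = -1008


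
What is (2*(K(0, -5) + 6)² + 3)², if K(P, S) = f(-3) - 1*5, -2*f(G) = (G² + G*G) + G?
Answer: 30625/4 ≈ 7656.3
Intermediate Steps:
f(G) = -G² - G/2 (f(G) = -((G² + G*G) + G)/2 = -((G² + G²) + G)/2 = -(2*G² + G)/2 = -(G + 2*G²)/2 = -G² - G/2)
K(P, S) = -25/2 (K(P, S) = -1*(-3)*(½ - 3) - 1*5 = -1*(-3)*(-5/2) - 5 = -15/2 - 5 = -25/2)
(2*(K(0, -5) + 6)² + 3)² = (2*(-25/2 + 6)² + 3)² = (2*(-13/2)² + 3)² = (2*(169/4) + 3)² = (169/2 + 3)² = (175/2)² = 30625/4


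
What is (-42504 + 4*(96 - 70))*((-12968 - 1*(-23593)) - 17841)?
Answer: 305958400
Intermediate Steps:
(-42504 + 4*(96 - 70))*((-12968 - 1*(-23593)) - 17841) = (-42504 + 4*26)*((-12968 + 23593) - 17841) = (-42504 + 104)*(10625 - 17841) = -42400*(-7216) = 305958400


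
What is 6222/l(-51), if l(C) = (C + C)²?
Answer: 61/102 ≈ 0.59804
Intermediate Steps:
l(C) = 4*C² (l(C) = (2*C)² = 4*C²)
6222/l(-51) = 6222/((4*(-51)²)) = 6222/((4*2601)) = 6222/10404 = 6222*(1/10404) = 61/102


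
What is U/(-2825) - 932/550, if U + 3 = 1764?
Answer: -72029/31075 ≈ -2.3179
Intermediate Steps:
U = 1761 (U = -3 + 1764 = 1761)
U/(-2825) - 932/550 = 1761/(-2825) - 932/550 = 1761*(-1/2825) - 932*1/550 = -1761/2825 - 466/275 = -72029/31075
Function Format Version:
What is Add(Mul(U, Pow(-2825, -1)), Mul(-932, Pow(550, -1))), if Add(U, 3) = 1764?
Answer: Rational(-72029, 31075) ≈ -2.3179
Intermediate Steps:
U = 1761 (U = Add(-3, 1764) = 1761)
Add(Mul(U, Pow(-2825, -1)), Mul(-932, Pow(550, -1))) = Add(Mul(1761, Pow(-2825, -1)), Mul(-932, Pow(550, -1))) = Add(Mul(1761, Rational(-1, 2825)), Mul(-932, Rational(1, 550))) = Add(Rational(-1761, 2825), Rational(-466, 275)) = Rational(-72029, 31075)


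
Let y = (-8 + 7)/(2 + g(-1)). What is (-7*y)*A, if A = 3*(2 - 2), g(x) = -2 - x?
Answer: 0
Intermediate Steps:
A = 0 (A = 3*0 = 0)
y = -1 (y = (-8 + 7)/(2 + (-2 - 1*(-1))) = -1/(2 + (-2 + 1)) = -1/(2 - 1) = -1/1 = -1*1 = -1)
(-7*y)*A = -7*(-1)*0 = 7*0 = 0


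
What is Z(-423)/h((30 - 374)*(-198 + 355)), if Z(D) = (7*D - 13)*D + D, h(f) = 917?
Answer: 1257579/917 ≈ 1371.4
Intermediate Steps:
Z(D) = D + D*(-13 + 7*D) (Z(D) = (-13 + 7*D)*D + D = D*(-13 + 7*D) + D = D + D*(-13 + 7*D))
Z(-423)/h((30 - 374)*(-198 + 355)) = -423*(-12 + 7*(-423))/917 = -423*(-12 - 2961)*(1/917) = -423*(-2973)*(1/917) = 1257579*(1/917) = 1257579/917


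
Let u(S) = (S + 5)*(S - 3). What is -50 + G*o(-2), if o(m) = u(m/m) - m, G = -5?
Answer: 0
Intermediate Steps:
u(S) = (-3 + S)*(5 + S) (u(S) = (5 + S)*(-3 + S) = (-3 + S)*(5 + S))
o(m) = -12 - m (o(m) = (-15 + (m/m)**2 + 2*(m/m)) - m = (-15 + 1**2 + 2*1) - m = (-15 + 1 + 2) - m = -12 - m)
-50 + G*o(-2) = -50 - 5*(-12 - 1*(-2)) = -50 - 5*(-12 + 2) = -50 - 5*(-10) = -50 + 50 = 0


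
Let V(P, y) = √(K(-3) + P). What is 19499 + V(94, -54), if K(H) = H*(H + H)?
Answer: 19499 + 4*√7 ≈ 19510.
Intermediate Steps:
K(H) = 2*H² (K(H) = H*(2*H) = 2*H²)
V(P, y) = √(18 + P) (V(P, y) = √(2*(-3)² + P) = √(2*9 + P) = √(18 + P))
19499 + V(94, -54) = 19499 + √(18 + 94) = 19499 + √112 = 19499 + 4*√7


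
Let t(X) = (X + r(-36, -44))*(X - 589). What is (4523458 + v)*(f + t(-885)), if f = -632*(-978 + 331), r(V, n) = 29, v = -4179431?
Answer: 574748019496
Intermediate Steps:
f = 408904 (f = -632*(-647) = 408904)
t(X) = (-589 + X)*(29 + X) (t(X) = (X + 29)*(X - 589) = (29 + X)*(-589 + X) = (-589 + X)*(29 + X))
(4523458 + v)*(f + t(-885)) = (4523458 - 4179431)*(408904 + (-17081 + (-885)**2 - 560*(-885))) = 344027*(408904 + (-17081 + 783225 + 495600)) = 344027*(408904 + 1261744) = 344027*1670648 = 574748019496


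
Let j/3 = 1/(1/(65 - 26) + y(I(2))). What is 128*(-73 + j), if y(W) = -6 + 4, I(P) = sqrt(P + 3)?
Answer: -734464/77 ≈ -9538.5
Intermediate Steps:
I(P) = sqrt(3 + P)
y(W) = -2
j = -117/77 (j = 3/(1/(65 - 26) - 2) = 3/(1/39 - 2) = 3/(-77/39) = 3*(-39/77) = -117/77 ≈ -1.5195)
128*(-73 + j) = 128*(-73 - 117/77) = 128*(-5738/77) = -734464/77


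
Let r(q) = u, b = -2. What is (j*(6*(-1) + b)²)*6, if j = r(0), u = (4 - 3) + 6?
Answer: 2688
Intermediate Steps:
u = 7 (u = 1 + 6 = 7)
r(q) = 7
j = 7
(j*(6*(-1) + b)²)*6 = (7*(6*(-1) - 2)²)*6 = (7*(-6 - 2)²)*6 = (7*(-8)²)*6 = (7*64)*6 = 448*6 = 2688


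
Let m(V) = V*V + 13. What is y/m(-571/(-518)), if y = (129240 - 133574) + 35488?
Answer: 8359365896/3814253 ≈ 2191.6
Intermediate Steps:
m(V) = 13 + V² (m(V) = V² + 13 = 13 + V²)
y = 31154 (y = -4334 + 35488 = 31154)
y/m(-571/(-518)) = 31154/(13 + (-571/(-518))²) = 31154/(13 + (-571*(-1/518))²) = 31154/(13 + (571/518)²) = 31154/(13 + 326041/268324) = 31154/(3814253/268324) = 31154*(268324/3814253) = 8359365896/3814253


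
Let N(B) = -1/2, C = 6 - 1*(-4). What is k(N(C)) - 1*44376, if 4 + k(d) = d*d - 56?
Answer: -177743/4 ≈ -44436.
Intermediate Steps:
C = 10 (C = 6 + 4 = 10)
N(B) = -½ (N(B) = -1*½ = -½)
k(d) = -60 + d² (k(d) = -4 + (d*d - 56) = -4 + (d² - 56) = -4 + (-56 + d²) = -60 + d²)
k(N(C)) - 1*44376 = (-60 + (-½)²) - 1*44376 = (-60 + ¼) - 44376 = -239/4 - 44376 = -177743/4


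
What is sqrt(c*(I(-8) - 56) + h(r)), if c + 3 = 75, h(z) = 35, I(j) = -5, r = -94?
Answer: I*sqrt(4357) ≈ 66.008*I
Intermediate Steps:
c = 72 (c = -3 + 75 = 72)
sqrt(c*(I(-8) - 56) + h(r)) = sqrt(72*(-5 - 56) + 35) = sqrt(72*(-61) + 35) = sqrt(-4392 + 35) = sqrt(-4357) = I*sqrt(4357)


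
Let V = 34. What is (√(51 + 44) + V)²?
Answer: (34 + √95)² ≈ 1913.8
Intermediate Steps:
(√(51 + 44) + V)² = (√(51 + 44) + 34)² = (√95 + 34)² = (34 + √95)²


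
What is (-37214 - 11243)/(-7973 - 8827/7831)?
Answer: 379466767/62445390 ≈ 6.0768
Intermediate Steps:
(-37214 - 11243)/(-7973 - 8827/7831) = -48457/(-7973 - 8827*1/7831) = -48457/(-7973 - 8827/7831) = -48457/(-62445390/7831) = -48457*(-7831/62445390) = 379466767/62445390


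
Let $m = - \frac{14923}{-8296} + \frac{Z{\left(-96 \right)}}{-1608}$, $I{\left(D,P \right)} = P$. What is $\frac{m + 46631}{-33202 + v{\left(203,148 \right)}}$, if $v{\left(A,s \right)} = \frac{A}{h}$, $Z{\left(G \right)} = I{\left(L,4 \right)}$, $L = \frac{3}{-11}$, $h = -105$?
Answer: $- \frac{388800006755}{276837130088} \approx -1.4044$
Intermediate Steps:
$L = - \frac{3}{11}$ ($L = 3 \left(- \frac{1}{11}\right) = - \frac{3}{11} \approx -0.27273$)
$Z{\left(G \right)} = 4$
$v{\left(A,s \right)} = - \frac{A}{105}$ ($v{\left(A,s \right)} = \frac{A}{-105} = A \left(- \frac{1}{105}\right) = - \frac{A}{105}$)
$m = \frac{2995375}{1667496}$ ($m = - \frac{14923}{-8296} + \frac{4}{-1608} = \left(-14923\right) \left(- \frac{1}{8296}\right) + 4 \left(- \frac{1}{1608}\right) = \frac{14923}{8296} - \frac{1}{402} = \frac{2995375}{1667496} \approx 1.7963$)
$\frac{m + 46631}{-33202 + v{\left(203,148 \right)}} = \frac{\frac{2995375}{1667496} + 46631}{-33202 - \frac{29}{15}} = \frac{77760001351}{1667496 \left(-33202 - \frac{29}{15}\right)} = \frac{77760001351}{1667496 \left(- \frac{498059}{15}\right)} = \frac{77760001351}{1667496} \left(- \frac{15}{498059}\right) = - \frac{388800006755}{276837130088}$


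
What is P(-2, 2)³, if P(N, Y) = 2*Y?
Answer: 64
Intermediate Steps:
P(-2, 2)³ = (2*2)³ = 4³ = 64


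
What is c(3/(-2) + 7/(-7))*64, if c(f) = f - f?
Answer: 0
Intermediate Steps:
c(f) = 0
c(3/(-2) + 7/(-7))*64 = 0*64 = 0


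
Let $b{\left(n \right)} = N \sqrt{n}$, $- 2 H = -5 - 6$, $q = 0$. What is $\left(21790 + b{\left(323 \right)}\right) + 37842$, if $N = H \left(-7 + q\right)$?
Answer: $59632 - \frac{77 \sqrt{323}}{2} \approx 58940.0$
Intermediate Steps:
$H = \frac{11}{2}$ ($H = - \frac{-5 - 6}{2} = \left(- \frac{1}{2}\right) \left(-11\right) = \frac{11}{2} \approx 5.5$)
$N = - \frac{77}{2}$ ($N = \frac{11 \left(-7 + 0\right)}{2} = \frac{11}{2} \left(-7\right) = - \frac{77}{2} \approx -38.5$)
$b{\left(n \right)} = - \frac{77 \sqrt{n}}{2}$
$\left(21790 + b{\left(323 \right)}\right) + 37842 = \left(21790 - \frac{77 \sqrt{323}}{2}\right) + 37842 = 59632 - \frac{77 \sqrt{323}}{2}$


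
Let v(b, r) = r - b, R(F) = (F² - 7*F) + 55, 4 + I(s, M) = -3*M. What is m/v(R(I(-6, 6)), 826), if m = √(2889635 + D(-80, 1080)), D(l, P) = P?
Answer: √2890715/133 ≈ 12.784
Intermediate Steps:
I(s, M) = -4 - 3*M
R(F) = 55 + F² - 7*F
m = √2890715 (m = √(2889635 + 1080) = √2890715 ≈ 1700.2)
m/v(R(I(-6, 6)), 826) = √2890715/(826 - (55 + (-4 - 3*6)² - 7*(-4 - 3*6))) = √2890715/(826 - (55 + (-4 - 18)² - 7*(-4 - 18))) = √2890715/(826 - (55 + (-22)² - 7*(-22))) = √2890715/(826 - (55 + 484 + 154)) = √2890715/(826 - 1*693) = √2890715/(826 - 693) = √2890715/133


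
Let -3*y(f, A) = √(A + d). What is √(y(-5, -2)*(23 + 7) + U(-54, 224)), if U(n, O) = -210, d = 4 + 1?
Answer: √(-210 - 10*√3) ≈ 15.077*I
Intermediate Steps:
d = 5
y(f, A) = -√(5 + A)/3 (y(f, A) = -√(A + 5)/3 = -√(5 + A)/3)
√(y(-5, -2)*(23 + 7) + U(-54, 224)) = √((-√(5 - 2)/3)*(23 + 7) - 210) = √(-√3/3*30 - 210) = √(-10*√3 - 210) = √(-210 - 10*√3)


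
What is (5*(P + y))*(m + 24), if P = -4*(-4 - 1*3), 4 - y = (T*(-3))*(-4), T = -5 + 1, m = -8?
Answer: 6400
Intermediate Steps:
T = -4
y = 52 (y = 4 - (-4*(-3))*(-4) = 4 - 12*(-4) = 4 - 1*(-48) = 4 + 48 = 52)
P = 28 (P = -4*(-4 - 3) = -4*(-7) = 28)
(5*(P + y))*(m + 24) = (5*(28 + 52))*(-8 + 24) = (5*80)*16 = 400*16 = 6400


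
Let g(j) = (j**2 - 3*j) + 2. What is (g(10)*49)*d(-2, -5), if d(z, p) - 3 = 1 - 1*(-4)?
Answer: 28224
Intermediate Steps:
g(j) = 2 + j**2 - 3*j
d(z, p) = 8 (d(z, p) = 3 + (1 - 1*(-4)) = 3 + (1 + 4) = 3 + 5 = 8)
(g(10)*49)*d(-2, -5) = ((2 + 10**2 - 3*10)*49)*8 = ((2 + 100 - 30)*49)*8 = (72*49)*8 = 3528*8 = 28224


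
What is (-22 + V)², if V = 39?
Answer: 289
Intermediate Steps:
(-22 + V)² = (-22 + 39)² = 17² = 289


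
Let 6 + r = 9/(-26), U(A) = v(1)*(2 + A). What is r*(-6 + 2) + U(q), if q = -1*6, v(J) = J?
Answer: 278/13 ≈ 21.385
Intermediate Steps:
q = -6
U(A) = 2 + A (U(A) = 1*(2 + A) = 2 + A)
r = -165/26 (r = -6 + 9/(-26) = -6 + 9*(-1/26) = -6 - 9/26 = -165/26 ≈ -6.3462)
r*(-6 + 2) + U(q) = -165*(-6 + 2)/26 + (2 - 6) = -165/26*(-4) - 4 = 330/13 - 4 = 278/13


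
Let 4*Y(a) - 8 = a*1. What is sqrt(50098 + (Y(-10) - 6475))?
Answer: sqrt(174490)/2 ≈ 208.86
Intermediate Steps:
Y(a) = 2 + a/4 (Y(a) = 2 + (a*1)/4 = 2 + a/4)
sqrt(50098 + (Y(-10) - 6475)) = sqrt(50098 + ((2 + (1/4)*(-10)) - 6475)) = sqrt(50098 + ((2 - 5/2) - 6475)) = sqrt(50098 + (-1/2 - 6475)) = sqrt(50098 - 12951/2) = sqrt(87245/2) = sqrt(174490)/2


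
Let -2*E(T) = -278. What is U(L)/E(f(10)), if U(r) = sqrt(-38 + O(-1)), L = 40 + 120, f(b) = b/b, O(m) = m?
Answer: I*sqrt(39)/139 ≈ 0.044928*I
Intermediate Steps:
f(b) = 1
E(T) = 139 (E(T) = -1/2*(-278) = 139)
L = 160
U(r) = I*sqrt(39) (U(r) = sqrt(-38 - 1) = sqrt(-39) = I*sqrt(39))
U(L)/E(f(10)) = (I*sqrt(39))/139 = (I*sqrt(39))*(1/139) = I*sqrt(39)/139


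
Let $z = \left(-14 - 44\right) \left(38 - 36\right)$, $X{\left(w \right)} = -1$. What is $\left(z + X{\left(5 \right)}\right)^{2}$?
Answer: $13689$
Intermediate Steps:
$z = -116$ ($z = \left(-58\right) 2 = -116$)
$\left(z + X{\left(5 \right)}\right)^{2} = \left(-116 - 1\right)^{2} = \left(-117\right)^{2} = 13689$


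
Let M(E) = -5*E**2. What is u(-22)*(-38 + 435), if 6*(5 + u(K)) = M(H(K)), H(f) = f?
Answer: -486325/3 ≈ -1.6211e+5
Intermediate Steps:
u(K) = -5 - 5*K**2/6 (u(K) = -5 + (-5*K**2)/6 = -5 - 5*K**2/6)
u(-22)*(-38 + 435) = (-5 - 5/6*(-22)**2)*(-38 + 435) = (-5 - 5/6*484)*397 = (-5 - 1210/3)*397 = -1225/3*397 = -486325/3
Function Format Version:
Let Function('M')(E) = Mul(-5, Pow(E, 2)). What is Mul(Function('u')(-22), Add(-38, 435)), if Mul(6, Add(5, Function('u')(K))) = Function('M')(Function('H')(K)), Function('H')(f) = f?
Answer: Rational(-486325, 3) ≈ -1.6211e+5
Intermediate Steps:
Function('u')(K) = Add(-5, Mul(Rational(-5, 6), Pow(K, 2))) (Function('u')(K) = Add(-5, Mul(Rational(1, 6), Mul(-5, Pow(K, 2)))) = Add(-5, Mul(Rational(-5, 6), Pow(K, 2))))
Mul(Function('u')(-22), Add(-38, 435)) = Mul(Add(-5, Mul(Rational(-5, 6), Pow(-22, 2))), Add(-38, 435)) = Mul(Add(-5, Mul(Rational(-5, 6), 484)), 397) = Mul(Add(-5, Rational(-1210, 3)), 397) = Mul(Rational(-1225, 3), 397) = Rational(-486325, 3)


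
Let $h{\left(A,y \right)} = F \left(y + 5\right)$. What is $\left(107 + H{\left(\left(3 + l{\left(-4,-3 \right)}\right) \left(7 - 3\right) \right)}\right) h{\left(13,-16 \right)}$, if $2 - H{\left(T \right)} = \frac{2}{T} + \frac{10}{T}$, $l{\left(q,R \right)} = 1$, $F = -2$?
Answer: $\frac{4763}{2} \approx 2381.5$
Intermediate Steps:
$h{\left(A,y \right)} = -10 - 2 y$ ($h{\left(A,y \right)} = - 2 \left(y + 5\right) = - 2 \left(5 + y\right) = -10 - 2 y$)
$H{\left(T \right)} = 2 - \frac{12}{T}$ ($H{\left(T \right)} = 2 - \left(\frac{2}{T} + \frac{10}{T}\right) = 2 - \frac{12}{T}$)
$\left(107 + H{\left(\left(3 + l{\left(-4,-3 \right)}\right) \left(7 - 3\right) \right)}\right) h{\left(13,-16 \right)} = \left(107 + \left(2 - \frac{12}{\left(3 + 1\right) \left(7 - 3\right)}\right)\right) \left(-10 - -32\right) = \left(107 + \left(2 - \frac{12}{4 \cdot 4}\right)\right) \left(-10 + 32\right) = \left(107 + \left(2 - \frac{12}{16}\right)\right) 22 = \left(107 + \left(2 - \frac{3}{4}\right)\right) 22 = \left(107 + \frac{5}{4}\right) 22 = \frac{433}{4} \cdot 22 = \frac{4763}{2}$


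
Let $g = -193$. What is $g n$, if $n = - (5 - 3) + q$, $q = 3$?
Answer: $-193$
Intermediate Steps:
$n = 1$ ($n = - (5 - 3) + 3 = \left(-1\right) 2 + 3 = -2 + 3 = 1$)
$g n = \left(-193\right) 1 = -193$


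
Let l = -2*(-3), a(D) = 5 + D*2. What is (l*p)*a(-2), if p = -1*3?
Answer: -18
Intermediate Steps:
a(D) = 5 + 2*D
l = 6
p = -3
(l*p)*a(-2) = (6*(-3))*(5 + 2*(-2)) = -18*(5 - 4) = -18*1 = -18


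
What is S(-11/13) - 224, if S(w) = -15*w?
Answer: -2747/13 ≈ -211.31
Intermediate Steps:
S(-11/13) - 224 = -(-165)/13 - 224 = -15*(-11/13) - 224 = 165/13 - 224 = -2747/13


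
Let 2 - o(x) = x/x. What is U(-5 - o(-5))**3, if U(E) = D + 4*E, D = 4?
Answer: -8000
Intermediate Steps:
o(x) = 1 (o(x) = 2 - x/x = 2 - 1*1 = 2 - 1 = 1)
U(E) = 4 + 4*E
U(-5 - o(-5))**3 = (4 + 4*(-5 - 1*1))**3 = (4 + 4*(-5 - 1))**3 = (4 + 4*(-6))**3 = (4 - 24)**3 = (-20)**3 = -8000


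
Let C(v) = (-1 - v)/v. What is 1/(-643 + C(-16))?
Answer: -16/10303 ≈ -0.0015529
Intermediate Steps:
C(v) = (-1 - v)/v
1/(-643 + C(-16)) = 1/(-643 + (-1 - 1*(-16))/(-16)) = 1/(-643 - (-1 + 16)/16) = 1/(-643 - 1/16*15) = 1/(-643 - 15/16) = 1/(-10303/16) = -16/10303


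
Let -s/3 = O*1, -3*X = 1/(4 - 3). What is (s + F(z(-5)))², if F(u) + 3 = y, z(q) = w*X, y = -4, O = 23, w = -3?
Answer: 5776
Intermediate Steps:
X = -⅓ (X = -1/(3*(4 - 3)) = -⅓/1 = -⅓*1 = -⅓ ≈ -0.33333)
z(q) = 1 (z(q) = -3*(-⅓) = 1)
F(u) = -7 (F(u) = -3 - 4 = -7)
s = -69 ≈ -69.000
(s + F(z(-5)))² = (-69 - 7)² = (-76)² = 5776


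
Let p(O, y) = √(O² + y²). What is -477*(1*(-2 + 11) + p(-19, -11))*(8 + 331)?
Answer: -1455327 - 161703*√482 ≈ -5.0054e+6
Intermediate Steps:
-477*(1*(-2 + 11) + p(-19, -11))*(8 + 331) = -477*(1*(-2 + 11) + √((-19)² + (-11)²))*(8 + 331) = -477*(1*9 + √(361 + 121))*339 = -477*(9 + √482)*339 = -477*(3051 + 339*√482) = -1455327 - 161703*√482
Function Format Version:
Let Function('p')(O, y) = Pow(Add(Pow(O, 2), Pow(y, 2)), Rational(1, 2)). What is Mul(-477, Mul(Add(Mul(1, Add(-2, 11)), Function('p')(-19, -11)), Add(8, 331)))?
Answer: Add(-1455327, Mul(-161703, Pow(482, Rational(1, 2)))) ≈ -5.0054e+6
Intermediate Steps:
Mul(-477, Mul(Add(Mul(1, Add(-2, 11)), Function('p')(-19, -11)), Add(8, 331))) = Mul(-477, Mul(Add(Mul(1, Add(-2, 11)), Pow(Add(Pow(-19, 2), Pow(-11, 2)), Rational(1, 2))), Add(8, 331))) = Mul(-477, Mul(Add(Mul(1, 9), Pow(Add(361, 121), Rational(1, 2))), 339)) = Mul(-477, Mul(Add(9, Pow(482, Rational(1, 2))), 339)) = Mul(-477, Add(3051, Mul(339, Pow(482, Rational(1, 2))))) = Add(-1455327, Mul(-161703, Pow(482, Rational(1, 2))))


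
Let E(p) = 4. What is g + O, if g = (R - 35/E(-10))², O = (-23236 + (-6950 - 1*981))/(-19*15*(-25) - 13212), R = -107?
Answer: 435120925/32464 ≈ 13403.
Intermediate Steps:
O = 10389/2029 (O = (-23236 + (-6950 - 981))/(-285*(-25) - 13212) = (-23236 - 7931)/(7125 - 13212) = -31167/(-6087) = -31167*(-1/6087) = 10389/2029 ≈ 5.1203)
g = 214369/16 (g = (-107 - 35/4)² = (-463/4)² = 214369/16 ≈ 13398.)
g + O = 214369/16 + 10389/2029 = 435120925/32464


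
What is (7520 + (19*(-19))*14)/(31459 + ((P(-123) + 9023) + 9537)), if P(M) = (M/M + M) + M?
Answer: 1233/24887 ≈ 0.049544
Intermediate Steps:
P(M) = 1 + 2*M (P(M) = (1 + M) + M = 1 + 2*M)
(7520 + (19*(-19))*14)/(31459 + ((P(-123) + 9023) + 9537)) = (7520 + (19*(-19))*14)/(31459 + (((1 + 2*(-123)) + 9023) + 9537)) = (7520 - 361*14)/(31459 + (((1 - 246) + 9023) + 9537)) = (7520 - 5054)/(31459 + ((-245 + 9023) + 9537)) = 2466/(31459 + (8778 + 9537)) = 2466/(31459 + 18315) = 2466/49774 = 2466*(1/49774) = 1233/24887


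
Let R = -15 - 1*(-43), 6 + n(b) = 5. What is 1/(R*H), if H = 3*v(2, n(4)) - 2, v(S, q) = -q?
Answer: 1/28 ≈ 0.035714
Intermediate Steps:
n(b) = -1 (n(b) = -6 + 5 = -1)
R = 28 (R = -15 + 43 = 28)
H = 1 (H = 3*(-1*(-1)) - 2 = 3*1 - 2 = 3 - 2 = 1)
1/(R*H) = 1/(28*1) = 1/28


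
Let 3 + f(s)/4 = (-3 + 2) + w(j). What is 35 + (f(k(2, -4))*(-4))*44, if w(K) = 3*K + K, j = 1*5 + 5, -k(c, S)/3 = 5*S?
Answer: -25309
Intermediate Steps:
k(c, S) = -15*S
j = 10 (j = 5 + 5 = 10)
w(K) = 4*K
f(s) = 144 (f(s) = -12 + 4*((-3 + 2) + 4*10) = -12 + 4*(-1 + 40) = -12 + 4*39 = -12 + 156 = 144)
35 + (f(k(2, -4))*(-4))*44 = 35 + (144*(-4))*44 = 35 - 576*44 = 35 - 25344 = -25309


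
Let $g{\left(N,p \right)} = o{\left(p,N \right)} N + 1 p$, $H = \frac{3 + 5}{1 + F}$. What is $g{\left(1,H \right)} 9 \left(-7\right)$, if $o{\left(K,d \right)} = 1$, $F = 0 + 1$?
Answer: $-315$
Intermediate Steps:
$F = 1$
$H = 4$ ($H = \frac{3 + 5}{1 + 1} = \frac{8}{2} = 8 \cdot \frac{1}{2} = 4$)
$g{\left(N,p \right)} = N + p$ ($g{\left(N,p \right)} = 1 N + 1 p = N + p$)
$g{\left(1,H \right)} 9 \left(-7\right) = \left(1 + 4\right) 9 \left(-7\right) = 5 \cdot 9 \left(-7\right) = 45 \left(-7\right) = -315$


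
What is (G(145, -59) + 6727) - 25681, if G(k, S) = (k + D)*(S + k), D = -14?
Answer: -7688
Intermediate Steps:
G(k, S) = (-14 + k)*(S + k) (G(k, S) = (k - 14)*(S + k) = (-14 + k)*(S + k))
(G(145, -59) + 6727) - 25681 = ((145² - 14*(-59) - 14*145 - 59*145) + 6727) - 25681 = ((21025 + 826 - 2030 - 8555) + 6727) - 25681 = (11266 + 6727) - 25681 = 17993 - 25681 = -7688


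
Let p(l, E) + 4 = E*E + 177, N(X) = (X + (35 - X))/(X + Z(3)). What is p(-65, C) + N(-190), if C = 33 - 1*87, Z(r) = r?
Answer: 577608/187 ≈ 3088.8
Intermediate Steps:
N(X) = 35/(3 + X) (N(X) = (X + (35 - X))/(X + 3) = 35/(3 + X))
C = -54 (C = 33 - 87 = -54)
p(l, E) = 173 + E² (p(l, E) = -4 + (E*E + 177) = -4 + (E² + 177) = -4 + (177 + E²) = 173 + E²)
p(-65, C) + N(-190) = (173 + (-54)²) + 35/(3 - 190) = (173 + 2916) + 35/(-187) = 3089 + 35*(-1/187) = 3089 - 35/187 = 577608/187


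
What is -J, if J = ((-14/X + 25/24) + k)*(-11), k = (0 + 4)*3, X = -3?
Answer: 4675/24 ≈ 194.79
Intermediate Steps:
k = 12 (k = 4*3 = 12)
J = -4675/24 (J = ((-14/(-3) + 25/24) + 12)*(-11) = ((-14*(-⅓) + 25*(1/24)) + 12)*(-11) = ((14/3 + 25/24) + 12)*(-11) = (137/24 + 12)*(-11) = (425/24)*(-11) = -4675/24 ≈ -194.79)
-J = -1*(-4675/24) = 4675/24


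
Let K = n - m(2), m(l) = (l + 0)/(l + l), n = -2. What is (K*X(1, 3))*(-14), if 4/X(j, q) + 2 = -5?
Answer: -20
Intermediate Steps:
X(j, q) = -4/7 (X(j, q) = 4/(-2 - 5) = 4/(-7) = 4*(-⅐) = -4/7)
m(l) = ½ (m(l) = l/((2*l)) = l*(1/(2*l)) = ½)
K = -5/2 (K = -2 - 1*½ = -2 - ½ = -5/2 ≈ -2.5000)
(K*X(1, 3))*(-14) = -5/2*(-4/7)*(-14) = (10/7)*(-14) = -20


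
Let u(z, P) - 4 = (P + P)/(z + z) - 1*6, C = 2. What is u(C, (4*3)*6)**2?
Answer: 1156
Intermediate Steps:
u(z, P) = -2 + P/z (u(z, P) = 4 + ((P + P)/(z + z) - 1*6) = 4 + ((2*P)/((2*z)) - 6) = 4 + ((2*P)*(1/(2*z)) - 6) = 4 + (P/z - 6) = 4 + (-6 + P/z) = -2 + P/z)
u(C, (4*3)*6)**2 = (-2 + ((4*3)*6)/2)**2 = (-2 + (12*6)*(1/2))**2 = (-2 + 72*(1/2))**2 = (-2 + 36)**2 = 34**2 = 1156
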